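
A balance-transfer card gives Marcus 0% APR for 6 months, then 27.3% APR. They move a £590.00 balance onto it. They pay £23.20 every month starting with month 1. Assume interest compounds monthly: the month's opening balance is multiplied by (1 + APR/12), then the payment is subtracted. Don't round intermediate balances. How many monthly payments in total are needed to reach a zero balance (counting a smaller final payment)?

Promo months 1–6 at r₀ = 0%/12 = 0; months 7+ at r₁ = 27.3%/12 = 0.02275.
After month 6 (no interest yet): B = £590.00 − 6·£23.20 = £450.80.
Then at r₁ with £23.20/mo: n₂ = −ln(1 − r₁·B/P)/ln(1+r₁) ≈ 25.94 → 26 more payments.

32 months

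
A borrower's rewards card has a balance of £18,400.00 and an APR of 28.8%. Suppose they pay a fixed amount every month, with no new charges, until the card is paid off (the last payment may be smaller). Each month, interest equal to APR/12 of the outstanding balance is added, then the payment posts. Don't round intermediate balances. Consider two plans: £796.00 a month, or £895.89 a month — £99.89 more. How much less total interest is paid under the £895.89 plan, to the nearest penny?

Monthly rate r = 28.8%/12 = 2.4% = 0.024.
At £796.00/mo: n = ⌈−ln(1 − rB₀/P)/ln(1+r)⌉ = 35 payments (last £95.34); total interest = total paid − £18,400.00 = £8,759.34.
At £895.89/mo: 29 payments (last £569.81); total interest £7,254.73.
Interest saved = £8,759.34 − £7,254.73 = £1,504.61.

£1,504.61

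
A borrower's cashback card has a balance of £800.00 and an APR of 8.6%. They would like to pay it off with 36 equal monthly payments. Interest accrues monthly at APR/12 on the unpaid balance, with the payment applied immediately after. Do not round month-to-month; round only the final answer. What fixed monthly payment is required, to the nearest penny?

Monthly rate r = 8.6%/12 = 0.716667% = 0.00716667.
Level-payment amortization: P = B₀·r / (1 − (1+r)^(−n)) = 800.00·0.00716667 / (1 − 1.00717^(−36)).
Denominator 1 − (1+r)^(−36) = 0.226693571.
P = 5.73333 / 0.226693571 ≈ 25.29.

£25.29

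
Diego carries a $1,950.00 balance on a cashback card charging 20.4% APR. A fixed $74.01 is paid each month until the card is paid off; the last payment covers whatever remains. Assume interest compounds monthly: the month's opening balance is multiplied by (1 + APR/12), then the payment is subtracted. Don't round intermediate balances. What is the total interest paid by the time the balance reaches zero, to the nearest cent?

Monthly rate r = 20.4%/12 = 1.7% = 0.017.
Payoff takes n = ⌈−ln(1 − rB₀/P)/ln(1+r)⌉ = ⌈35.240⌉ = 36 payments; the last is $17.89.
Total paid = 35·$74.01 + $17.89 = $2,608.24.
Total interest = total paid − principal = $2,608.24 − $1,950.00 = $658.24.

$658.24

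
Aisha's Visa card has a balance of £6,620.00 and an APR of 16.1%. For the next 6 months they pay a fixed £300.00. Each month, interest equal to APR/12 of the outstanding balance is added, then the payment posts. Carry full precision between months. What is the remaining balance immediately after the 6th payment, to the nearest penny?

Monthly rate r = 16.1%/12 = 1.34167% = 0.0134167.
Each month: B ← B·(1+r) − £300.00.
Month 1: interest £88.82; balance after payment £6,408.82.
Month 2: interest £85.98; balance after payment £6,194.80.
Month 3: interest £83.11; balance after payment £5,977.92.
Month 4: interest £80.20; balance after payment £5,758.12.
Month 5: interest £77.25; balance after payment £5,535.38.
Month 6: interest £74.27; balance after payment £5,309.64.

£5,309.64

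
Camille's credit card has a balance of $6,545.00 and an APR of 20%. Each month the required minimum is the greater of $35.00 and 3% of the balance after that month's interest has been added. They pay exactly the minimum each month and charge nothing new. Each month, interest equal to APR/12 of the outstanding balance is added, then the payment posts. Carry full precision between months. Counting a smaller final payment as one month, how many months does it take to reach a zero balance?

173 months

Monthly rate r = 20%/12 = 1.66667% = 0.0166667.
While 3% of the post-interest balance exceeds $35.00, each month B ← (B·(1+r))·(1 − 0.03), i.e. B shrinks by the factor (1+r)·0.97 = 0.98617.
This holds for months 1–125. Entering month 126 the balance is $1,147.36; 3% of the post-interest balance is now below $35.00, so the flat $35.00 minimum applies from here.
From month 126 a fixed $35.00 at rate r clears $1,147.36 in 48 more payments. Total: 125 + 48 = 173 months.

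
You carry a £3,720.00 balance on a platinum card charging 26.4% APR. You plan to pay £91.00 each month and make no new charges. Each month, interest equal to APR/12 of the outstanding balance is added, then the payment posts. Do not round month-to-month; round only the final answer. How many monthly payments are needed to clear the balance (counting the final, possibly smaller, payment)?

Monthly rate r = 26.4%/12 = 2.2% = 0.022.
Recurrence: B ← B·(1+r) − £91.00.
Month 1: interest £81.84; balance after payment £3,710.84.
Month 2: interest £81.64; balance after payment £3,701.48.
Closed form: n = −ln(1 − rB₀/P)/ln(1+r) = −ln(0.10066)/ln(1.022) ≈ 105.508, so the balance reaches zero during payment 106.

106 months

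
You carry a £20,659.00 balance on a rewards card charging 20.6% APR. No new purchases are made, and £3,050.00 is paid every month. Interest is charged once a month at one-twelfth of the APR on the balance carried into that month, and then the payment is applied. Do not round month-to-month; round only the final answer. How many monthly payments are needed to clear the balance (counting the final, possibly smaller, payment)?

Monthly rate r = 20.6%/12 = 1.71667% = 0.0171667.
Recurrence: B ← B·(1+r) − £3,050.00.
Month 1: interest £354.65; balance after payment £17,963.65.
Month 2: interest £308.38; balance after payment £15,222.02.
Closed form: n = −ln(1 − rB₀/P)/ln(1+r) = −ln(0.88372)/ln(1.01717) ≈ 7.262, so the balance reaches zero during payment 8.

8 payments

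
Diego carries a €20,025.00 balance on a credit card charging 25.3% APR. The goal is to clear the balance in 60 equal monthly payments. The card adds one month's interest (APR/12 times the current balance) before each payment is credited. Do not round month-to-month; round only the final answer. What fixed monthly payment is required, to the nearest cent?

€591.29

Monthly rate r = 25.3%/12 = 2.10833% = 0.0210833.
Level-payment amortization: P = B₀·r / (1 − (1+r)^(−n)) = 20025.00·0.0210833 / (1 − 1.02108^(−60)).
Denominator 1 − (1+r)^(−60) = 0.71402455.
P = 422.194 / 0.71402455 ≈ 591.29.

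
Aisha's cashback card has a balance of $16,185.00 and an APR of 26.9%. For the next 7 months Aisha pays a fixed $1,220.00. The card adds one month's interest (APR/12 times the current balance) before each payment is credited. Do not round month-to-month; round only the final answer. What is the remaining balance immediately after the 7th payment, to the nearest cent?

Monthly rate r = 26.9%/12 = 2.24167% = 0.0224167.
Each month: B ← B·(1+r) − $1,220.00.
Month 1: interest $362.81; balance after payment $15,327.81.
Month 2: interest $343.60; balance after payment $14,451.41.
Month 3: interest $323.95; balance after payment $13,555.36.
Month 4: interest $303.87; balance after payment $12,639.23.
Month 5: interest $283.33; balance after payment $11,702.56.
Month 6: interest $262.33; balance after payment $10,744.89.
Month 7: interest $240.86; balance after payment $9,765.76.

$9,765.76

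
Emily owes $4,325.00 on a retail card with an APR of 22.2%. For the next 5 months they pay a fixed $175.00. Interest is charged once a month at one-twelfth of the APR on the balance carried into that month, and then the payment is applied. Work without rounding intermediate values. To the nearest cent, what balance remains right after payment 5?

Monthly rate r = 22.2%/12 = 1.85% = 0.0185.
Each month: B ← B·(1+r) − $175.00.
Month 1: interest $80.01; balance after payment $4,230.01.
Month 2: interest $78.26; balance after payment $4,133.27.
Month 3: interest $76.47; balance after payment $4,034.73.
Month 4: interest $74.64; balance after payment $3,934.38.
Month 5: interest $72.79; balance after payment $3,832.16.

$3,832.16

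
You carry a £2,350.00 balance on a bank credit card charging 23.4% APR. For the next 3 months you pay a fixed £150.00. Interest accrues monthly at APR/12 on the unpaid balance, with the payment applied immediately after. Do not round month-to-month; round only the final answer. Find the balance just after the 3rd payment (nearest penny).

£2,031.34

Monthly rate r = 23.4%/12 = 1.95% = 0.0195.
Each month: B ← B·(1+r) − £150.00.
Month 1: interest £45.83; balance after payment £2,245.82.
Month 2: interest £43.79; balance after payment £2,139.62.
Month 3: interest £41.72; balance after payment £2,031.34.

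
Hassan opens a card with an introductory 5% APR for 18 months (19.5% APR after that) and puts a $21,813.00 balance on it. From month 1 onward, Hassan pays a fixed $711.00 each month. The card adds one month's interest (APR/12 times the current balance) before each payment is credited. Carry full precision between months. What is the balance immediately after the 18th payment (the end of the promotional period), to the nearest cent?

$10,246.73

Promo months 1–18 at r₀ = 5%/12 = 0.00416667; months 19+ at r₁ = 19.5%/12 = 0.01625.
After month 18: iterate B ← B·(1+r₀) − $711.00 for 18 months → $10,246.73.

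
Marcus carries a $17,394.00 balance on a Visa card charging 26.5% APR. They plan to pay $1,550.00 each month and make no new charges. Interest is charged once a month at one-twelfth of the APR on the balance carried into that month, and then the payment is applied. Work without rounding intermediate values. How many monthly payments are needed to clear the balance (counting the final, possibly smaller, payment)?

14 payments

Monthly rate r = 26.5%/12 = 2.20833% = 0.0220833.
Recurrence: B ← B·(1+r) − $1,550.00.
Month 1: interest $384.12; balance after payment $16,228.12.
Month 2: interest $358.37; balance after payment $15,036.49.
Closed form: n = −ln(1 − rB₀/P)/ln(1+r) = −ln(0.75218)/ln(1.02208) ≈ 13.037, so the balance reaches zero during payment 14.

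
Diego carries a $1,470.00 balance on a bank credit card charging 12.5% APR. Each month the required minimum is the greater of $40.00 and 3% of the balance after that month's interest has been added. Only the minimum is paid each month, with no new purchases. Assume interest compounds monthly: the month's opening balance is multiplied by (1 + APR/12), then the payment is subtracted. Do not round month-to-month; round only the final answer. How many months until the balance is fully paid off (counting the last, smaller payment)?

Monthly rate r = 12.5%/12 = 1.04167% = 0.0104167.
While 3% of the post-interest balance exceeds $40.00, each month B ← (B·(1+r))·(1 − 0.03), i.e. B shrinks by the factor (1+r)·0.97 = 0.9801.
This holds for months 1–6. Entering month 7 the balance is $1,303.02; 3% of the post-interest balance is now below $40.00, so the flat $40.00 minimum applies from here.
From month 7 a fixed $40.00 at rate r clears $1,303.02 in 40 more payments. Total: 6 + 40 = 46 months.

46 months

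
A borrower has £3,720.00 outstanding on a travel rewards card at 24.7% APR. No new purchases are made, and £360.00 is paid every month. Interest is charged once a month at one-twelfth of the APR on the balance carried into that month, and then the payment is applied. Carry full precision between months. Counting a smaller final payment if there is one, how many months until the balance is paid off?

Monthly rate r = 24.7%/12 = 2.05833% = 0.0205833.
Recurrence: B ← B·(1+r) − £360.00.
Month 1: interest £76.57; balance after payment £3,436.57.
Month 2: interest £70.74; balance after payment £3,147.31.
Closed form: n = −ln(1 − rB₀/P)/ln(1+r) = −ln(0.78731)/ln(1.02058) ≈ 11.737, so the balance reaches zero during payment 12.

12 payments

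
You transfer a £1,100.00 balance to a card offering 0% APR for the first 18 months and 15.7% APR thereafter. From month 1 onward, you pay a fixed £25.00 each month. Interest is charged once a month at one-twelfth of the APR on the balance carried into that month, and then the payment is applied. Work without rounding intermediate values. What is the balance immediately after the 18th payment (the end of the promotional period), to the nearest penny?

£650.00

Promo months 1–18 at r₀ = 0%/12 = 0; months 19+ at r₁ = 15.7%/12 = 0.0130833.
After month 18 (no interest yet): B = £1,100.00 − 18·£25.00 = £650.00.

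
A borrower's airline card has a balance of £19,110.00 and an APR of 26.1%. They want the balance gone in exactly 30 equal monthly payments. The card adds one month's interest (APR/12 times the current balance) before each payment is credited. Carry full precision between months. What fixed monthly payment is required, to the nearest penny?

Monthly rate r = 26.1%/12 = 2.175% = 0.02175.
Level-payment amortization: P = B₀·r / (1 − (1+r)^(−n)) = 19110.00·0.02175 / (1 − 1.02175^(−30)).
Denominator 1 − (1+r)^(−30) = 0.475602505.
P = 415.643 / 0.475602505 ≈ 873.93.

£873.93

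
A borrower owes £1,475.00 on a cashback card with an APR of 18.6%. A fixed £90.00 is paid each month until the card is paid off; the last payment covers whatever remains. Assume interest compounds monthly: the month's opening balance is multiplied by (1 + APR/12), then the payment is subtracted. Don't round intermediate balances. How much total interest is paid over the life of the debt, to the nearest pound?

£240

Monthly rate r = 18.6%/12 = 1.55% = 0.0155.
Payoff takes n = ⌈−ln(1 − rB₀/P)/ln(1+r)⌉ = ⌈19.054⌉ = 20 payments; the last is £4.87.
Total paid = 19·£90.00 + £4.87 = £1,714.87.
Total interest = total paid − principal = £1,714.87 − £1,475.00 = £239.87.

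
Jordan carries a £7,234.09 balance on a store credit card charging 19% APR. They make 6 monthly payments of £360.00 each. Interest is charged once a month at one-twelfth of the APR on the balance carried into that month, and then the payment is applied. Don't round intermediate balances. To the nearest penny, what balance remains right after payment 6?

£5,701.79

Monthly rate r = 19%/12 = 1.58333% = 0.0158333.
Each month: B ← B·(1+r) − £360.00.
Month 1: interest £114.54; balance after payment £6,988.63.
Month 2: interest £110.65; balance after payment £6,739.28.
Month 3: interest £106.71; balance after payment £6,485.99.
Month 4: interest £102.69; balance after payment £6,228.68.
Month 5: interest £98.62; balance after payment £5,967.30.
Month 6: interest £94.48; balance after payment £5,701.79.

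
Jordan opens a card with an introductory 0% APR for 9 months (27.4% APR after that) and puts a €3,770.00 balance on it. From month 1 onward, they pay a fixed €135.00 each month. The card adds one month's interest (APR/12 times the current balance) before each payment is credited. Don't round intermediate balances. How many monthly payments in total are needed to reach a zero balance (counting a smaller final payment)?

35 payments

Promo months 1–9 at r₀ = 0%/12 = 0; months 10+ at r₁ = 27.4%/12 = 0.0228333.
After month 9 (no interest yet): B = €3,770.00 − 9·€135.00 = €2,555.00.
Then at r₁ with €135.00/mo: n₂ = −ln(1 − r₁·B/P)/ln(1+r₁) ≈ 25.07 → 26 more payments.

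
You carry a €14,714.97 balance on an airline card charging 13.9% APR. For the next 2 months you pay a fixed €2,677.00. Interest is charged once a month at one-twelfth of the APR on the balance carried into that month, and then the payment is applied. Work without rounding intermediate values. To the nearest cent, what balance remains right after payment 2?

Monthly rate r = 13.9%/12 = 1.15833% = 0.0115833.
Each month: B ← B·(1+r) − €2,677.00.
Month 1: interest €170.45; balance after payment €12,208.42.
Month 2: interest €141.41; balance after payment €9,672.83.

€9,672.83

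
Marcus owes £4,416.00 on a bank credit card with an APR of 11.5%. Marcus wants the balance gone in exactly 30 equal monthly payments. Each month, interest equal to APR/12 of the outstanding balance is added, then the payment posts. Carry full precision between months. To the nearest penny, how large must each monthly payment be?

£170.07

Monthly rate r = 11.5%/12 = 0.958333% = 0.00958333.
Level-payment amortization: P = B₀·r / (1 − (1+r)^(−n)) = 4416.00·0.00958333 / (1 − 1.00958^(−30)).
Denominator 1 − (1+r)^(−30) = 0.248835894.
P = 42.32 / 0.248835894 ≈ 170.07.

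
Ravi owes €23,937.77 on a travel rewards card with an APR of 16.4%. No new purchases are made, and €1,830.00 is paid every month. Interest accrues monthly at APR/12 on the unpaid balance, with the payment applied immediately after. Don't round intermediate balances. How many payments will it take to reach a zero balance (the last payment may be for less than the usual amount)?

15 months

Monthly rate r = 16.4%/12 = 1.36667% = 0.0136667.
Recurrence: B ← B·(1+r) − €1,830.00.
Month 1: interest €327.15; balance after payment €22,434.92.
Month 2: interest €306.61; balance after payment €20,911.53.
Closed form: n = −ln(1 − rB₀/P)/ln(1+r) = −ln(0.82123)/ln(1.01367) ≈ 14.509, so the balance reaches zero during payment 15.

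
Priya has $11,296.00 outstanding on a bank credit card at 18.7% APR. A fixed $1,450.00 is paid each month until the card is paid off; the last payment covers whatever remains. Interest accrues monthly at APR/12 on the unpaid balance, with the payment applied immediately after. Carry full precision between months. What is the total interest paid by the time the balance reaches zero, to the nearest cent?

Monthly rate r = 18.7%/12 = 1.55833% = 0.0155833.
Payoff takes n = ⌈−ln(1 − rB₀/P)/ln(1+r)⌉ = ⌈8.370⌉ = 9 payments; the last is $538.96.
Total paid = 8·$1,450.00 + $538.96 = $12,138.96.
Total interest = total paid − principal = $12,138.96 − $11,296.00 = $842.96.

$842.96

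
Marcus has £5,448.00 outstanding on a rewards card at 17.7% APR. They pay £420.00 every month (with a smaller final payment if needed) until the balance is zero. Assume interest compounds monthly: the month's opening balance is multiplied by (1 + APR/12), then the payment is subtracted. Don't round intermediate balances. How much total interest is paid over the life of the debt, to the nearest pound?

£644

Monthly rate r = 17.7%/12 = 1.475% = 0.01475.
Payoff takes n = ⌈−ln(1 − rB₀/P)/ln(1+r)⌉ = ⌈14.503⌉ = 15 payments; the last is £212.19.
Total paid = 14·£420.00 + £212.19 = £6,092.19.
Total interest = total paid − principal = £6,092.19 − £5,448.00 = £644.19.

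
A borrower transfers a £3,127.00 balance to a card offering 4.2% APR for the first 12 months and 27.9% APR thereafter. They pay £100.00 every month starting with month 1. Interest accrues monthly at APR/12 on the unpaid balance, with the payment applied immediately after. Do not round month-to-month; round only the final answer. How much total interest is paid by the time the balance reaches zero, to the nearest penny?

£866.03

Promo months 1–12 at r₀ = 4.2%/12 = 0.0035; months 13+ at r₁ = 27.9%/12 = 0.02325.
After month 12: iterate B ← B·(1+r₀) − £100.00 for 12 months → £2,037.52.
Then at r₁ with £100.00/mo: n₂ = −ln(1 − r₁·B/P)/ln(1+r₁) ≈ 27.93 → 28 more payments.
Total paid = 39·£100.00 + £93.03 = £3,993.03; interest = £3,993.03 − £3,127.00 = £866.03.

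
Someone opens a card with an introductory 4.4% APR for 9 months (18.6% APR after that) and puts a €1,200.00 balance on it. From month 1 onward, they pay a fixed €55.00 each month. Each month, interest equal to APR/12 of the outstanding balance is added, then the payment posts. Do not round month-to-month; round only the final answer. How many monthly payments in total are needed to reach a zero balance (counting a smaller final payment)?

Promo months 1–9 at r₀ = 4.4%/12 = 0.00366667; months 10+ at r₁ = 18.6%/12 = 0.0155.
After month 9: iterate B ← B·(1+r₀) − €55.00 for 9 months → €737.86.
Then at r₁ with €55.00/mo: n₂ = −ln(1 − r₁·B/P)/ln(1+r₁) ≈ 15.16 → 16 more payments.

25 payments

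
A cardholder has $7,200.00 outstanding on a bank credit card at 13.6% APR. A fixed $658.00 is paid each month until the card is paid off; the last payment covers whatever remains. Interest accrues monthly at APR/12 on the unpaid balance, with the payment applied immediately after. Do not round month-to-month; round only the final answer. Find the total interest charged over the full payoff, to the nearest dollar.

$531

Monthly rate r = 13.6%/12 = 1.13333% = 0.0113333.
Payoff takes n = ⌈−ln(1 − rB₀/P)/ln(1+r)⌉ = ⌈11.749⌉ = 12 payments; the last is $493.34.
Total paid = 11·$658.00 + $493.34 = $7,731.34.
Total interest = total paid − principal = $7,731.34 − $7,200.00 = $531.34.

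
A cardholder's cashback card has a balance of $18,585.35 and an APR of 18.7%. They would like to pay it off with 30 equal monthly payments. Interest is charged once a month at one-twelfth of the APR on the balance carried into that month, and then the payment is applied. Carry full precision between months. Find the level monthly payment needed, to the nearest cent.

Monthly rate r = 18.7%/12 = 1.55833% = 0.0155833.
Level-payment amortization: P = B₀·r / (1 − (1+r)^(−n)) = 18585.35·0.0155833 / (1 − 1.01558^(−30)).
Denominator 1 − (1+r)^(−30) = 0.371170297.
P = 289.622 / 0.371170297 ≈ 780.29.

$780.29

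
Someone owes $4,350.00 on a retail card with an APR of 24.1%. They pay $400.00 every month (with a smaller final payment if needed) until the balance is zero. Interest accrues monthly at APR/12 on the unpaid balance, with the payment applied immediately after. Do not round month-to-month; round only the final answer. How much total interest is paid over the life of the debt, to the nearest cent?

$608.02

Monthly rate r = 24.1%/12 = 2.00833% = 0.0200833.
Payoff takes n = ⌈−ln(1 − rB₀/P)/ln(1+r)⌉ = ⌈12.393⌉ = 13 payments; the last is $158.02.
Total paid = 12·$400.00 + $158.02 = $4,958.02.
Total interest = total paid − principal = $4,958.02 − $4,350.00 = $608.02.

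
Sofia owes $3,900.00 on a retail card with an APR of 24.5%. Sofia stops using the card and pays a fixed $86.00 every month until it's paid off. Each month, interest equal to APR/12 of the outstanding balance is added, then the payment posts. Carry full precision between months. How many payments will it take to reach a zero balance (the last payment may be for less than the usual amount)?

Monthly rate r = 24.5%/12 = 2.04167% = 0.0204167.
Recurrence: B ← B·(1+r) − $86.00.
Month 1: interest $79.62; balance after payment $3,893.62.
Month 2: interest $79.49; balance after payment $3,887.12.
Closed form: n = −ln(1 − rB₀/P)/ln(1+r) = −ln(0.074128)/ln(1.02042) ≈ 128.740, so the balance reaches zero during payment 129.

129 months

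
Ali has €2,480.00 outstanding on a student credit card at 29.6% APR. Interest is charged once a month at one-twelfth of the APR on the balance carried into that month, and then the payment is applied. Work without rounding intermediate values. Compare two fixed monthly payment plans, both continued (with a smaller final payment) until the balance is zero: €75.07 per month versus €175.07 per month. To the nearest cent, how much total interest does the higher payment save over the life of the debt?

Monthly rate r = 29.6%/12 = 2.46667% = 0.0246667.
At €75.07/mo: n = ⌈−ln(1 − rB₀/P)/ln(1+r)⌉ = 70 payments (last €16.87); total interest = total paid − €2,480.00 = €2,716.70.
At €175.07/mo: 18 payments (last €112.92); total interest €609.11.
Interest saved = €2,716.70 − €609.11 = €2,107.59.

€2,107.59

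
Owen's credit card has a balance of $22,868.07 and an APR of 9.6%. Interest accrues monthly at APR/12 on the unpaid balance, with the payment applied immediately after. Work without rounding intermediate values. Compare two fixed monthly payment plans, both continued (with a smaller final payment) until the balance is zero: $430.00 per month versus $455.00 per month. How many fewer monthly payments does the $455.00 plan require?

5 fewer payments

Monthly rate r = 9.6%/12 = 0.8% = 0.008.
At $430.00/mo: n = ⌈−ln(1 − rB₀/P)/ln(1+r)⌉ = 70 payments (last $236.18); total interest = total paid − $22,868.07 = $7,038.11.
At $455.00/mo: 65 payments (last $247.63); total interest $6,499.56.
Payments saved = 70 − 65 = 5.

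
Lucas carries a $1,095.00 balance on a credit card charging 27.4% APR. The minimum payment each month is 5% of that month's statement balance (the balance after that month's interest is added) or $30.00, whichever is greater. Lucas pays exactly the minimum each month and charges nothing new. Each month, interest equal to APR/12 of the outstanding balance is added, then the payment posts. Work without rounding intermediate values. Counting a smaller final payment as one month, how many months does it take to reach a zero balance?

Monthly rate r = 27.4%/12 = 2.28333% = 0.0228333.
While 5% of the post-interest balance exceeds $30.00, each month B ← (B·(1+r))·(1 − 0.05), i.e. B shrinks by the factor (1+r)·0.95 = 0.97169.
This holds for months 1–22. Entering month 23 the balance is $582.16; 5% of the post-interest balance is now below $30.00, so the flat $30.00 minimum applies from here.
From month 23 a fixed $30.00 at rate r clears $582.16 in 26 more payments. Total: 22 + 26 = 48 months.

48 months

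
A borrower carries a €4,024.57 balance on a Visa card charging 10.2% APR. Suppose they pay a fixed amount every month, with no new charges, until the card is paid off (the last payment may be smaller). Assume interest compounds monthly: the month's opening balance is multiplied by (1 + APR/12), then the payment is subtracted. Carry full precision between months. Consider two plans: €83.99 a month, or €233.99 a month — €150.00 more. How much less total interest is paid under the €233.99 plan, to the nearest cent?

€820.77

Monthly rate r = 10.2%/12 = 0.85% = 0.0085.
At €83.99/mo: n = ⌈−ln(1 − rB₀/P)/ln(1+r)⌉ = 62 payments (last €67.06); total interest = total paid − €4,024.57 = €1,165.88.
At €233.99/mo: 19 payments (last €157.86); total interest €345.11.
Interest saved = €1,165.88 − €345.11 = €820.77.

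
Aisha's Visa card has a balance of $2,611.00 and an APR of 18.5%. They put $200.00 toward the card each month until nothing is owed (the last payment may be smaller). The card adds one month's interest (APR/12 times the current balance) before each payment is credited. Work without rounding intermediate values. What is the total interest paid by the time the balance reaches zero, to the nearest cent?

Monthly rate r = 18.5%/12 = 1.54167% = 0.0154167.
Payoff takes n = ⌈−ln(1 − rB₀/P)/ln(1+r)⌉ = ⌈14.689⌉ = 15 payments; the last is $138.10.
Total paid = 14·$200.00 + $138.10 = $2,938.10.
Total interest = total paid − principal = $2,938.10 − $2,611.00 = $327.10.

$327.10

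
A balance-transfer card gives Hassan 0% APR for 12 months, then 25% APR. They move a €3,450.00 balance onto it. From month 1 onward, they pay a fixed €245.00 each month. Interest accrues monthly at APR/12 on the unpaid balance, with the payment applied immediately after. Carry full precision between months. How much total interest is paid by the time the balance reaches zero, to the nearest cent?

€17.12

Promo months 1–12 at r₀ = 0%/12 = 0; months 13+ at r₁ = 25%/12 = 0.0208333.
After month 12 (no interest yet): B = €3,450.00 − 12·€245.00 = €510.00.
Then at r₁ with €245.00/mo: n₂ = −ln(1 − r₁·B/P)/ln(1+r₁) ≈ 2.15 → 3 more payments.
Total paid = 14·€245.00 + €37.12 = €3,467.12; interest = €3,467.12 − €3,450.00 = €17.12.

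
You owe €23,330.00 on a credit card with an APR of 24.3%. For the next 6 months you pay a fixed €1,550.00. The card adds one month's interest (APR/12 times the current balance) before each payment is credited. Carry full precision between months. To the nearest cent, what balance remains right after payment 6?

€16,528.31

Monthly rate r = 24.3%/12 = 2.025% = 0.02025.
Each month: B ← B·(1+r) − €1,550.00.
Month 1: interest €472.43; balance after payment €22,252.43.
Month 2: interest €450.61; balance after payment €21,153.04.
Month 3: interest €428.35; balance after payment €20,031.39.
Month 4: interest €405.64; balance after payment €18,887.03.
Month 5: interest €382.46; balance after payment €17,719.49.
Month 6: interest €358.82; balance after payment €16,528.31.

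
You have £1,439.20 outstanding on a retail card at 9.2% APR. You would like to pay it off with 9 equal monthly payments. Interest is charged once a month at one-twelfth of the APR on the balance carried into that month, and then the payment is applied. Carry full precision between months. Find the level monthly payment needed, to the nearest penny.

£166.10

Monthly rate r = 9.2%/12 = 0.766667% = 0.00766667.
Level-payment amortization: P = B₀·r / (1 − (1+r)^(−n)) = 1439.20·0.00766667 / (1 − 1.00767^(−9)).
Denominator 1 − (1+r)^(−9) = 0.0664276772.
P = 11.0339 / 0.0664276772 ≈ 166.10.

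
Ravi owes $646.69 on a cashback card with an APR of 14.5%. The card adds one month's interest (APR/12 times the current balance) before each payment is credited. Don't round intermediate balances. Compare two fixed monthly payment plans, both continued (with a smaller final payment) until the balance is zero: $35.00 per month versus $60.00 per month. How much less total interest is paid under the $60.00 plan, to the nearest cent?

Monthly rate r = 14.5%/12 = 1.20833% = 0.0120833.
At $35.00/mo: n = ⌈−ln(1 − rB₀/P)/ln(1+r)⌉ = 22 payments (last $1.24); total interest = total paid − $646.69 = $89.55.
At $60.00/mo: 12 payments (last $37.12); total interest $50.43.
Interest saved = $89.55 − $50.43 = $39.12.

$39.12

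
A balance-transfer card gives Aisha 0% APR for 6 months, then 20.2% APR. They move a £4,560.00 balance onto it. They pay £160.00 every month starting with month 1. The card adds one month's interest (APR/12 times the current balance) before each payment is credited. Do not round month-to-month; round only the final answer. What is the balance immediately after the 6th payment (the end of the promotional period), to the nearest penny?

Promo months 1–6 at r₀ = 0%/12 = 0; months 7+ at r₁ = 20.2%/12 = 0.0168333.
After month 6 (no interest yet): B = £4,560.00 − 6·£160.00 = £3,600.00.

£3,600.00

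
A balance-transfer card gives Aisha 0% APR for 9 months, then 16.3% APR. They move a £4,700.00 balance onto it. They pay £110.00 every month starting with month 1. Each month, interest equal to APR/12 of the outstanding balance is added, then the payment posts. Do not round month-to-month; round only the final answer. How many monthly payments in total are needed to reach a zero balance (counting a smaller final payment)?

55 months

Promo months 1–9 at r₀ = 0%/12 = 0; months 10+ at r₁ = 16.3%/12 = 0.0135833.
After month 9 (no interest yet): B = £4,700.00 − 9·£110.00 = £3,710.00.
Then at r₁ with £110.00/mo: n₂ = −ln(1 − r₁·B/P)/ln(1+r₁) ≈ 45.41 → 46 more payments.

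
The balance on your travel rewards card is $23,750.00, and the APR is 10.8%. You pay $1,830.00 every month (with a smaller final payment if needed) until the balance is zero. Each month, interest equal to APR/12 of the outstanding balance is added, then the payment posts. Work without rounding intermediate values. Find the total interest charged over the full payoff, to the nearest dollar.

$1,620

Monthly rate r = 10.8%/12 = 0.9% = 0.009.
Payoff takes n = ⌈−ln(1 − rB₀/P)/ln(1+r)⌉ = ⌈13.863⌉ = 14 payments; the last is $1,579.94.
Total paid = 13·$1,830.00 + $1,579.94 = $25,369.94.
Total interest = total paid − principal = $25,369.94 − $23,750.00 = $1,619.94.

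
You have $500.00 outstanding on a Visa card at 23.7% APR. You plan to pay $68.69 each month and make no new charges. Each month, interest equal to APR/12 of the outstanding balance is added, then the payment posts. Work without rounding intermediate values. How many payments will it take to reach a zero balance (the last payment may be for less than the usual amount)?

8 months

Monthly rate r = 23.7%/12 = 1.975% = 0.01975.
Recurrence: B ← B·(1+r) − $68.69.
Month 1: interest $9.88; balance after payment $441.19.
Month 2: interest $8.71; balance after payment $381.21.
Closed form: n = −ln(1 − rB₀/P)/ln(1+r) = −ln(0.85624)/ln(1.01975) ≈ 7.936, so the balance reaches zero during payment 8.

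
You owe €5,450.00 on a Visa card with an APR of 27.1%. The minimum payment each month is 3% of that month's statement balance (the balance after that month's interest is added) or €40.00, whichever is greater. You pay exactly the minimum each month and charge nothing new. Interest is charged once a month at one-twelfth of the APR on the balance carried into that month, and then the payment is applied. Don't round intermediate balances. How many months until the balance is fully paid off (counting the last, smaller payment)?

236 months

Monthly rate r = 27.1%/12 = 2.25833% = 0.0225833.
While 3% of the post-interest balance exceeds €40.00, each month B ← (B·(1+r))·(1 − 0.03), i.e. B shrinks by the factor (1+r)·0.97 = 0.99191.
This holds for months 1–176. Entering month 177 the balance is €1,303.75; 3% of the post-interest balance is now below €40.00, so the flat €40.00 minimum applies from here.
From month 177 a fixed €40.00 at rate r clears €1,303.75 in 60 more payments. Total: 176 + 60 = 236 months.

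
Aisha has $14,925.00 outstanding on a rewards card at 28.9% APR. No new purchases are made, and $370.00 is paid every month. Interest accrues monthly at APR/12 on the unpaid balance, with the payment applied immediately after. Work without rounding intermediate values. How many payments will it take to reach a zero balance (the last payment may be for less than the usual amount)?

150 months

Monthly rate r = 28.9%/12 = 2.40833% = 0.0240833.
Recurrence: B ← B·(1+r) − $370.00.
Month 1: interest $359.44; balance after payment $14,914.44.
Month 2: interest $359.19; balance after payment $14,903.63.
Closed form: n = −ln(1 − rB₀/P)/ln(1+r) = −ln(0.02853)/ln(1.02408) ≈ 149.458, so the balance reaches zero during payment 150.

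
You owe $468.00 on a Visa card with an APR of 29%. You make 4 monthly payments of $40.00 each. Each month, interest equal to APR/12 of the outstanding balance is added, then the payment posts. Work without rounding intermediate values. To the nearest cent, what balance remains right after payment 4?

Monthly rate r = 29%/12 = 2.41667% = 0.0241667.
Each month: B ← B·(1+r) − $40.00.
Month 1: interest $11.31; balance after payment $439.31.
Month 2: interest $10.62; balance after payment $409.93.
Month 3: interest $9.91; balance after payment $379.83.
Month 4: interest $9.18; balance after payment $349.01.

$349.01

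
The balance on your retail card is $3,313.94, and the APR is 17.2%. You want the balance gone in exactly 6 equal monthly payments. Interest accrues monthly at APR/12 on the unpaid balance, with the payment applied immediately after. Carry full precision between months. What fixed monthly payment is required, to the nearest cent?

$580.36

Monthly rate r = 17.2%/12 = 1.43333% = 0.0143333.
Level-payment amortization: P = B₀·r / (1 − (1+r)^(−n)) = 3313.94·0.0143333 / (1 − 1.01433^(−6)).
Denominator 1 − (1+r)^(−6) = 0.0818454005.
P = 47.4998 / 0.0818454005 ≈ 580.36.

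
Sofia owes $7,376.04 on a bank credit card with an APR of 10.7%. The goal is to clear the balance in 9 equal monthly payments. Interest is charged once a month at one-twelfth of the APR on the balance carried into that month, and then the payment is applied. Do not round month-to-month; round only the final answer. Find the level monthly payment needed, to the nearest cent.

Monthly rate r = 10.7%/12 = 0.891667% = 0.00891667.
Level-payment amortization: P = B₀·r / (1 − (1+r)^(−n)) = 7376.04·0.00891667 / (1 − 1.00892^(−9)).
Denominator 1 − (1+r)^(−9) = 0.0767861041.
P = 65.7697 / 0.0767861041 ≈ 856.53.

$856.53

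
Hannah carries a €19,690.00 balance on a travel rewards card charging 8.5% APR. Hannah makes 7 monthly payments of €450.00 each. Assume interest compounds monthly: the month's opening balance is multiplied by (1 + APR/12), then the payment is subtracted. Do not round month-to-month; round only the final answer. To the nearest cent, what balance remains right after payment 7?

€17,469.56

Monthly rate r = 8.5%/12 = 0.708333% = 0.00708333.
Each month: B ← B·(1+r) − €450.00.
Month 1: interest €139.47; balance after payment €19,379.47.
Month 2: interest €137.27; balance after payment €19,066.74.
Month 3: interest €135.06; balance after payment €18,751.80.
Month 4: interest €132.83; balance after payment €18,434.62.
Month 5: interest €130.58; balance after payment €18,115.20.
Month 6: interest €128.32; balance after payment €17,793.52.
Month 7: interest €126.04; balance after payment €17,469.56.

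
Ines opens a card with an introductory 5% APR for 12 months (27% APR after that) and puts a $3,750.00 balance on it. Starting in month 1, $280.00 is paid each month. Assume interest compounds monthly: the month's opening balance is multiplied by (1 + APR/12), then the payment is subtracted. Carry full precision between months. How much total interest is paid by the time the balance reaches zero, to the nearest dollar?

$130

Promo months 1–12 at r₀ = 5%/12 = 0.00416667; months 13+ at r₁ = 27%/12 = 0.0225.
After month 12: iterate B ← B·(1+r₀) − $280.00 for 12 months → $503.78.
Then at r₁ with $280.00/mo: n₂ = −ln(1 − r₁·B/P)/ln(1+r₁) ≈ 1.86 → 2 more payments.
Total paid = 13·$280.00 + $240.40 = $3,880.40; interest = $3,880.40 − $3,750.00 = $130.40.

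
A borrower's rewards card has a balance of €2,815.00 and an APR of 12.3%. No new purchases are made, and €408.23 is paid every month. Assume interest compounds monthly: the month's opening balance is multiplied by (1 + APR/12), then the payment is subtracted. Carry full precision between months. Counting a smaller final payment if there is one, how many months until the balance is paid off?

8 months

Monthly rate r = 12.3%/12 = 1.025% = 0.01025.
Recurrence: B ← B·(1+r) − €408.23.
Month 1: interest €28.85; balance after payment €2,435.62.
Month 2: interest €24.97; balance after payment €2,052.36.
Closed form: n = −ln(1 − rB₀/P)/ln(1+r) = −ln(0.92932)/ln(1.01025) ≈ 7.188, so the balance reaches zero during payment 8.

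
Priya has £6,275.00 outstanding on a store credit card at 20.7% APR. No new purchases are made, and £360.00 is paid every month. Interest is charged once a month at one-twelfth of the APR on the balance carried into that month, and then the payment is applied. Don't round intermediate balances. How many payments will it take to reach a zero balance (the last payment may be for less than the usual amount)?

21 payments

Monthly rate r = 20.7%/12 = 1.725% = 0.01725.
Recurrence: B ← B·(1+r) − £360.00.
Month 1: interest £108.24; balance after payment £6,023.24.
Month 2: interest £103.90; balance after payment £5,767.14.
Closed form: n = −ln(1 − rB₀/P)/ln(1+r) = −ln(0.69932)/ln(1.01725) ≈ 20.911, so the balance reaches zero during payment 21.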